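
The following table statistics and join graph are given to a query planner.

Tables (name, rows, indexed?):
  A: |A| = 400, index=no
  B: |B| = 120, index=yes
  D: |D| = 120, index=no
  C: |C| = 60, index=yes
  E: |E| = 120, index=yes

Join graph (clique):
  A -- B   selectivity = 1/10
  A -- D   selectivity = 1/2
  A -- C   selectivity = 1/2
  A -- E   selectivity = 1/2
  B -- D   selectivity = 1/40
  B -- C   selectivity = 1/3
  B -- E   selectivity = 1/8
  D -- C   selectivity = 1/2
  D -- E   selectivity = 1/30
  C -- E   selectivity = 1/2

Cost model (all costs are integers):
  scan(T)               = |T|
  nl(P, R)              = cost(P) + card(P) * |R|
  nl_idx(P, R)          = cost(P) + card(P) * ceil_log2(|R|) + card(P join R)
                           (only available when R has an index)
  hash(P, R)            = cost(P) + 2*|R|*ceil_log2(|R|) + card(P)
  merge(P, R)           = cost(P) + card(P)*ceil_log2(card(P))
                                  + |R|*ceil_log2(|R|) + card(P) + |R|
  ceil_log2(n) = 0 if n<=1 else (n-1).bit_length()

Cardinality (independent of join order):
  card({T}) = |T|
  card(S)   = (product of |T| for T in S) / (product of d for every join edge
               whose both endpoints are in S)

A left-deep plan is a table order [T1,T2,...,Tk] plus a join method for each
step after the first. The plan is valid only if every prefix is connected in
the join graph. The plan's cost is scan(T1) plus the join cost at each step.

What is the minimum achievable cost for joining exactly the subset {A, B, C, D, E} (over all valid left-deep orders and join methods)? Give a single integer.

11500

Selinger DP over subsets of {A,B,C,D,E}:
  {A}: scan cost=400, card=400
  {B}: scan cost=120, card=120
  {D}: scan cost=120, card=120
  {C}: scan cost=60, card=60
  {E}: scan cost=120, card=120
  {AB}: card=4800; try (B,hash)→2480, (A,merge)→5080, (B,merge)→5360, (A,hash)→7440, (B,nl_idx)→8000, (A,nl)→48120 …(+1); best=2480 via (B,hash)
  {AD}: card=24000; try (D,hash)→2480, (A,merge)→5080, (D,merge)→5360, (A,hash)→7440, (A,nl)→48120, (D,nl)→48400; best=2480 via (D,hash)
  {AC}: card=12000; try (C,hash)→1520, (A,merge)→4480, (C,merge)→4820, (A,hash)→7320, (C,nl_idx)→14800, (A,nl)→24060 …(+1); best=1520 via (C,hash)
  {AE}: card=24000; try (E,hash)→2480, (A,merge)→5080, (E,merge)→5360, (A,hash)→7440, (E,nl_idx)→27200, (A,nl)→48120 …(+1); best=2480 via (E,hash)
  {BD}: card=360; try (B,nl_idx)→1320, (D,hash)→1920, (B,hash)→1920, (D,merge)→2040, (B,merge)→2040, (D,nl)→14520 …(+1); best=1320 via (B,nl_idx)
  {BC}: card=2400; try (C,hash)→960, (B,merge)→1440, (C,merge)→1500, (B,hash)→1800, (B,nl_idx)→2880, (C,nl_idx)→3240 …(+2); best=960 via (C,hash)
  {BE}: card=1800; try (E,hash)→1920, (B,hash)→1920, (E,merge)→2040, (B,merge)→2040, (E,nl_idx)→2760, (B,nl_idx)→2760 …(+2); best=1920 via (E,hash)
  {CD}: card=3600; try (C,hash)→960, (D,merge)→1440, (C,merge)→1500, (D,hash)→1800, (C,nl_idx)→4440, (D,nl)→7260 …(+1); best=960 via (C,hash)
  {DE}: card=480; try (E,nl_idx)→1440, (E,hash)→1920, (D,hash)→1920, (E,merge)→2040, (D,merge)→2040, (E,nl)→14520 …(+1); best=1440 via (E,nl_idx)
  {CE}: card=3600; try (C,hash)→960, (E,merge)→1440, (C,merge)→1500, (E,hash)→1800, (E,nl_idx)→4080, (C,nl_idx)→4440 …(+2); best=960 via (C,hash)
  {ABD}: card=7200; try (A,hash)→8880, (A,merge)→8920, (D,hash)→8960, (B,hash)→28160, (D,merge)→70640, (A,nl)→145320 …(+4); best=8880 via (A,hash)
  {ABC}: card=48000; try (C,hash)→8000, (A,hash)→10560, (B,hash)→15200, (A,merge)→36160, (C,merge)→70100, (C,nl_idx)→79280 …(+5); best=8000 via (C,hash)
  {ABE}: card=36000; try (E,hash)→8960, (A,hash)→10920, (A,merge)→27520, (B,hash)→28160, (E,merge)→70640, (E,nl_idx)→72080 …(+5); best=8960 via (E,hash)
  {ACD}: card=360000; try (A,hash)→11760, (D,hash)→15200, (C,hash)→27200, (A,merge)→51760, (D,merge)→182480, (C,merge)→386900 …(+4); best=11760 via (A,hash)
  {ADE}: card=48000; try (A,hash)→9120, (A,merge)→10240, (E,hash)→28160, (D,hash)→28160, (A,nl)→193440, (E,nl_idx)→218480 …(+4); best=9120 via (A,hash)
  {ACE}: card=360000; try (A,hash)→11760, (E,hash)→15200, (C,hash)→27200, (A,merge)→51760, (E,merge)→182480, (C,merge)→386900 …(+5); best=11760 via (A,hash)
  {BCD}: card=3600; try (C,hash)→2400, (D,hash)→5040, (C,merge)→5340, (B,hash)→6240, (C,nl_idx)→7080, (C,nl)→22920 …(+5); best=2400 via (C,hash)
  {BDE}: card=180; try (E,hash)→3360, (B,hash)→3600, (E,nl_idx)→4020, (B,nl_idx)→4980, (D,hash)→5400, (E,merge)→5880 …(+5); best=3360 via (E,hash)
  {BCE}: card=18000; try (C,hash)→4440, (E,hash)→5040, (B,hash)→6240, (C,merge)→23940, (C,nl_idx)→30720, (E,merge)→33120 …(+6); best=4440 via (C,hash)
  {CDE}: card=7200; try (C,hash)→2640, (E,hash)→6240, (D,hash)→6240, (C,merge)→6660, (C,nl_idx)→11520, (C,nl)→30240 …(+5); best=2640 via (C,hash)
  {ABCD}: card=36000; try (A,hash)→13200, (C,hash)→16800, (A,merge)→53200, (D,hash)→57680, (C,nl_idx)→88080, (C,merge)→110100 …(+8); best=13200 via (A,hash)
  {ABDE}: card=1800; try (A,merge)→8980, (A,hash)→10740, (E,hash)→17760, (D,hash)→46640, (B,hash)→58800, (E,nl_idx)→61080 …(+8); best=8980 via (A,merge)
  {ABCE}: card=180000; try (A,hash)→29640, (C,hash)→45680, (E,hash)→57680, (A,merge)→296440, (B,hash)→373440, (C,nl_idx)→404960 …(+9); best=29640 via (A,hash)
  {ACDE}: card=360000; try (A,hash)→17040, (C,hash)→57840, (A,merge)→107440, (E,hash)→373440, (D,hash)→373440, (C,nl_idx)→657120 …(+8); best=17040 via (A,hash)
  {BCDE}: card=900; try (C,hash)→4260, (C,nl_idx)→5340, (C,merge)→5400, (E,hash)→7680, (B,hash)→11520, (C,nl)→14160 …(+9); best=4260 via (C,hash)
  {ABCDE}: card=4500; try (C,hash)→11500, (A,hash)→12360, (A,merge)→18160, (C,nl_idx)→24280, (C,merge)→31000, (E,hash)→50880 …(+12); best=11500 via (C,hash)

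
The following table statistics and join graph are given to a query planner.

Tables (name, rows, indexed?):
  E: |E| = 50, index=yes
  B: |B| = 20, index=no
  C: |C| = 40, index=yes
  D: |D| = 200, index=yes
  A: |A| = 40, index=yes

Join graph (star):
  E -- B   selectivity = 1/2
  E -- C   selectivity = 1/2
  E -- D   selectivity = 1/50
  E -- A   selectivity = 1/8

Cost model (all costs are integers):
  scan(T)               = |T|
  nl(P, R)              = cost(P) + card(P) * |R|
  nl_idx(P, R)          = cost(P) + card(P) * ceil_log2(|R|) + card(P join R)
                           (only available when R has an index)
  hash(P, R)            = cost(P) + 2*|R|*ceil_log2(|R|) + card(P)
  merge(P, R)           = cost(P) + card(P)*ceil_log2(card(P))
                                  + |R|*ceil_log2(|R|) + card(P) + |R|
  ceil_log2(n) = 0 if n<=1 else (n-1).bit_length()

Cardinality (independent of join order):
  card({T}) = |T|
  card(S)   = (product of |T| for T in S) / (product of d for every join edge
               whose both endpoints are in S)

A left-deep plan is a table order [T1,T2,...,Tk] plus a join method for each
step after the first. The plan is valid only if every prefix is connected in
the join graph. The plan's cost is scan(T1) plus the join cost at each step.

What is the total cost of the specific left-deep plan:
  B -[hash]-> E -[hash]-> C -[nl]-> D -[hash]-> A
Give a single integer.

step 1: scan B: cost=20, card=20
step 2: join E via hash
    card(P join E) = 20*50/(2) = 500
    cost = 20 + 2*50*6 + 20 = 640
step 3: join C via hash
    card(P join C) = 500*40/(2) = 10000
    cost = 640 + 2*40*6 + 500 = 1620
step 4: join D via nl
    card(P join D) = 10000*200/(50) = 40000
    cost = 1620 + 10000*200 = 2001620
step 5: join A via hash
    card(P join A) = 40000*40/(8) = 200000
    cost = 2001620 + 2*40*6 + 40000 = 2042100

2042100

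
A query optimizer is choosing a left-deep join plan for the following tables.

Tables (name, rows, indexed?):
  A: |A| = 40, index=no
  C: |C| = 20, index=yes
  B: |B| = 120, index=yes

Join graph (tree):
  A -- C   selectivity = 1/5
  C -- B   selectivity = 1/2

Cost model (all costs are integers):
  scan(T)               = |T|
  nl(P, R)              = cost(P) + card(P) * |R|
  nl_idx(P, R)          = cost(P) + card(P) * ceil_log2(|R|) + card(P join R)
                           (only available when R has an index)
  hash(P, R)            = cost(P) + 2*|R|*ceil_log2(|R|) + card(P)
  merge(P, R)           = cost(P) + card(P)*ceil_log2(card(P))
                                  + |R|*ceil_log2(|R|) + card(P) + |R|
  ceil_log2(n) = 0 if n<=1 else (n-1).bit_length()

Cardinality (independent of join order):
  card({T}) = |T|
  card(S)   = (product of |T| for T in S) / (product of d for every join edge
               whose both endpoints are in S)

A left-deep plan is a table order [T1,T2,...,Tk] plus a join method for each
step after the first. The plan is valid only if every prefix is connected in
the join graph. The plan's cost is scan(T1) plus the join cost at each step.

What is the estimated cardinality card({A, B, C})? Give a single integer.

Tables in S: A(40), B(120), C(20)
Edges inside S: A-C(d=5), C-B(d=2)
numerator = 40 * 120 * 20 = 96000
denominator = 5 * 2 = 10
card(S) = 96000 / 10 = 9600

9600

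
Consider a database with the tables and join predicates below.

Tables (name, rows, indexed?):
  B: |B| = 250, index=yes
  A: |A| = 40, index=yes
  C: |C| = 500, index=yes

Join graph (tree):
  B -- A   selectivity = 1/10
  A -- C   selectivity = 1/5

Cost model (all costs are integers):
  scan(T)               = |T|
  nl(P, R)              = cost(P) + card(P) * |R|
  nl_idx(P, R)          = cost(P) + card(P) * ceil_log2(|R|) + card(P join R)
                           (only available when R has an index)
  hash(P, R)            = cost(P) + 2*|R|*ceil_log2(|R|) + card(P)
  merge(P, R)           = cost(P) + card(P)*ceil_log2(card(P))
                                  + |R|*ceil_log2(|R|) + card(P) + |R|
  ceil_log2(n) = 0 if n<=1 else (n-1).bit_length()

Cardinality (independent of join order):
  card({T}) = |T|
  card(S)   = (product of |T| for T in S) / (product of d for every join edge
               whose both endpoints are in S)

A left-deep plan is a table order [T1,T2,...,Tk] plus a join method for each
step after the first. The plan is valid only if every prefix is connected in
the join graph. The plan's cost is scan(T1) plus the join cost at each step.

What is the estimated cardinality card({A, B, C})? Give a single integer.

Tables in S: A(40), B(250), C(500)
Edges inside S: B-A(d=10), A-C(d=5)
numerator = 40 * 250 * 500 = 5000000
denominator = 10 * 5 = 50
card(S) = 5000000 / 50 = 100000

100000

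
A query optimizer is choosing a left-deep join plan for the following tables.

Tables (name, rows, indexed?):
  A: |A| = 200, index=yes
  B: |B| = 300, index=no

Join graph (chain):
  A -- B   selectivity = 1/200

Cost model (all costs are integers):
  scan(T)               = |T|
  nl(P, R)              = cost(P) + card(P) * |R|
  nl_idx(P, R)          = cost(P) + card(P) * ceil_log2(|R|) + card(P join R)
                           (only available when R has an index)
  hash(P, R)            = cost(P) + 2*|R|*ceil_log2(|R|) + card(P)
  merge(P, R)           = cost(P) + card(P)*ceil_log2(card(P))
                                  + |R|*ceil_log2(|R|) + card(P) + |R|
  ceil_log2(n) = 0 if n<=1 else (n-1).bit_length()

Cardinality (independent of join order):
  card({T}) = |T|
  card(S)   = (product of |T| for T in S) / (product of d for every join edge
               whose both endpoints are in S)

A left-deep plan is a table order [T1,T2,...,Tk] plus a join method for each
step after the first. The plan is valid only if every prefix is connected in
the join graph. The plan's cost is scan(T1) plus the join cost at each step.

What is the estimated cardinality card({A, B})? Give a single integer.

Tables in S: A(200), B(300)
Edges inside S: A-B(d=200)
numerator = 200 * 300 = 60000
denominator = 200 = 200
card(S) = 60000 / 200 = 300

300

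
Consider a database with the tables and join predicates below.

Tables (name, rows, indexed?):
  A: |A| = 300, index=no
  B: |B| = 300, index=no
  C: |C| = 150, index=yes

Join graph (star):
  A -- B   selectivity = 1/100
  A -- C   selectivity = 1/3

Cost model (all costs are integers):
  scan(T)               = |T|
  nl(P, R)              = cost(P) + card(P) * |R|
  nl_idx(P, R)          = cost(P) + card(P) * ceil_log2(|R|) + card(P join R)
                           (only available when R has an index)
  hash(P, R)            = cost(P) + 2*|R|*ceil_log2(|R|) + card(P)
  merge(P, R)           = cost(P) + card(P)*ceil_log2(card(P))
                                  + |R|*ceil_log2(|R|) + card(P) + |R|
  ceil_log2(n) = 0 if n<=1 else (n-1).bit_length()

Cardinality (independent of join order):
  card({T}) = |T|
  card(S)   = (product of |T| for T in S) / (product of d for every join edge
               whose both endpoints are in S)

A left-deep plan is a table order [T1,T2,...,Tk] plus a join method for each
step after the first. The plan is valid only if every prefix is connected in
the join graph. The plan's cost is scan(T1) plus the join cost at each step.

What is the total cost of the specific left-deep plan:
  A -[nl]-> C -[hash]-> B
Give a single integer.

step 1: scan A: cost=300, card=300
step 2: join C via nl
    card(P join C) = 300*150/(3) = 15000
    cost = 300 + 300*150 = 45300
step 3: join B via hash
    card(P join B) = 15000*300/(100) = 45000
    cost = 45300 + 2*300*9 + 15000 = 65700

65700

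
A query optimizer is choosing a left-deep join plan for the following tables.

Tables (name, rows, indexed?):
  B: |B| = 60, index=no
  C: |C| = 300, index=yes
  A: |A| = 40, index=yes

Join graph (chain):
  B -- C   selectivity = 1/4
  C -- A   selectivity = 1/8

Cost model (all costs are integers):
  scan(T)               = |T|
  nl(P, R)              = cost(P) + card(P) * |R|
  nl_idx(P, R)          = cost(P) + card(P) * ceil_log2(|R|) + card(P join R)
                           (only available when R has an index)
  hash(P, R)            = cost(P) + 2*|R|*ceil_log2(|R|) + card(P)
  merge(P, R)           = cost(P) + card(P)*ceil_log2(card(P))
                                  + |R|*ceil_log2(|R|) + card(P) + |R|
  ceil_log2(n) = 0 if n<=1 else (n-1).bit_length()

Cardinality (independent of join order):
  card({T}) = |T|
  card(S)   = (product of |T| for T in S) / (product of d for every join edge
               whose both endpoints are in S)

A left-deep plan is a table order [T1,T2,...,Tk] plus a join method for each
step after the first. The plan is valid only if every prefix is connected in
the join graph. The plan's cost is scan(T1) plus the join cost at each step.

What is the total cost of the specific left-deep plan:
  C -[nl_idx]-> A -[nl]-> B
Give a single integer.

93600

step 1: scan C: cost=300, card=300
step 2: join A via nl_idx
    card(P join A) = 300*40/(8) = 1500
    cost = 300 + 300*6 + 1500 = 3600
step 3: join B via nl
    card(P join B) = 1500*60/(4) = 22500
    cost = 3600 + 1500*60 = 93600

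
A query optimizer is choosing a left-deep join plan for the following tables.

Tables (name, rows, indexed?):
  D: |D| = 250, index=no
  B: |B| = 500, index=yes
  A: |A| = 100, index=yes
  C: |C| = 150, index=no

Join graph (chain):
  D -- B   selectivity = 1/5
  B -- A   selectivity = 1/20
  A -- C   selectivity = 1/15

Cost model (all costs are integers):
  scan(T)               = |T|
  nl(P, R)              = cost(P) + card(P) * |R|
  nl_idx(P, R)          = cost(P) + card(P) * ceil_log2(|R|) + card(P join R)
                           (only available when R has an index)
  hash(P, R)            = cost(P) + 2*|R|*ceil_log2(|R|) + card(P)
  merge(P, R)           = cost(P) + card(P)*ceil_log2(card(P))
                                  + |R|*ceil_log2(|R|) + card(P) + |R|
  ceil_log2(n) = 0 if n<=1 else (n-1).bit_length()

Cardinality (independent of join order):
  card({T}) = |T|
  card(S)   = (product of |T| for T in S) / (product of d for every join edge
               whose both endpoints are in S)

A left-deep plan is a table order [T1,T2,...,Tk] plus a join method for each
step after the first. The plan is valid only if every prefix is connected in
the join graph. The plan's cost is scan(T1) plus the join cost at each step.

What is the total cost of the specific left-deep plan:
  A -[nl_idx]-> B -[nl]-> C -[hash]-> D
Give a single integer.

step 1: scan A: cost=100, card=100
step 2: join B via nl_idx
    card(P join B) = 100*500/(20) = 2500
    cost = 100 + 100*9 + 2500 = 3500
step 3: join C via nl
    card(P join C) = 2500*150/(15) = 25000
    cost = 3500 + 2500*150 = 378500
step 4: join D via hash
    card(P join D) = 25000*250/(5) = 1250000
    cost = 378500 + 2*250*8 + 25000 = 407500

407500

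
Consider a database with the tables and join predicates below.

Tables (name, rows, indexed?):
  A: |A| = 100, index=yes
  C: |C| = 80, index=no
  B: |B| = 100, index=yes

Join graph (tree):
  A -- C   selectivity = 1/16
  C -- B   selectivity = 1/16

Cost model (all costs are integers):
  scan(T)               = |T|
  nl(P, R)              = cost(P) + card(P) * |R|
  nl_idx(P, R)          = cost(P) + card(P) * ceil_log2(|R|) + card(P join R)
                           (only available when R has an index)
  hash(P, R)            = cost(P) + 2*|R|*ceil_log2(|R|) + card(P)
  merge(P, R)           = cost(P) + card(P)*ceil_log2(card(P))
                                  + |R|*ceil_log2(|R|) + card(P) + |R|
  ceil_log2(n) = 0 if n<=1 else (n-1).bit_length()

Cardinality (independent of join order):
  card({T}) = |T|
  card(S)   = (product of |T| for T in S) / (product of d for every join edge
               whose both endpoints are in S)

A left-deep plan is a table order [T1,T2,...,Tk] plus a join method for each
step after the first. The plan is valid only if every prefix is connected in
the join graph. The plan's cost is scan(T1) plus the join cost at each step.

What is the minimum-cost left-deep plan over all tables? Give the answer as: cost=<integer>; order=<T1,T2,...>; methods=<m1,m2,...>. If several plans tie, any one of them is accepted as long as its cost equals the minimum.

cost=3040; order=C,A,B; methods=nl_idx,hash

Selinger DP (subsets sized 1..n):
  {A}: scan cost=100, card=100
  {C}: scan cost=80, card=80
  {B}: scan cost=100, card=100
  {AC}: card=500; try (A,nl_idx)→1140, (C,hash)→1320, (A,merge)→1520, (C,merge)→1540, (A,hash)→1560, (A,nl)→8080 …(+1); best=1140 via (A,nl_idx)
  {BC}: card=500; try (B,nl_idx)→1140, (C,hash)→1320, (B,merge)→1520, (C,merge)→1540, (B,hash)→1560, (B,nl)→8080 …(+1); best=1140 via (B,nl_idx)
  {ABC}: card=3125; try (B,hash)→3040, (A,hash)→3040, (B,merge)→6940, (A,merge)→6940, (B,nl_idx)→7765, (A,nl_idx)→7765 …(+2); best=3040 via (B,hash)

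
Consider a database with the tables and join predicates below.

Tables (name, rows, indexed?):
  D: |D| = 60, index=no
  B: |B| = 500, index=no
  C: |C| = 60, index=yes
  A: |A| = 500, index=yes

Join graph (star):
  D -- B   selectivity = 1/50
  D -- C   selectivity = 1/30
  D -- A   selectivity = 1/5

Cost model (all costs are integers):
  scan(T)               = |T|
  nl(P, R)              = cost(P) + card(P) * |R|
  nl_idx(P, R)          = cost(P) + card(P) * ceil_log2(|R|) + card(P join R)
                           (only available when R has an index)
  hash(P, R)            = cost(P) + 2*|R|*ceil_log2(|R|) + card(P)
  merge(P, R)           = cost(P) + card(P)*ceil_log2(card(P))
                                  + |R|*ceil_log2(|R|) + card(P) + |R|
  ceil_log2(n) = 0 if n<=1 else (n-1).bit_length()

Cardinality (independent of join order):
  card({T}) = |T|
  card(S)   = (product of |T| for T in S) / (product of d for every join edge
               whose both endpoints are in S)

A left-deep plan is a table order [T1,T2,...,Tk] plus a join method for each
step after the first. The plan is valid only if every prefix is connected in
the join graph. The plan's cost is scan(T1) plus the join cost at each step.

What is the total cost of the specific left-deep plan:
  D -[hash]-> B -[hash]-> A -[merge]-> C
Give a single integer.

1039140

step 1: scan D: cost=60, card=60
step 2: join B via hash
    card(P join B) = 60*500/(50) = 600
    cost = 60 + 2*500*9 + 60 = 9120
step 3: join A via hash
    card(P join A) = 600*500/(5) = 60000
    cost = 9120 + 2*500*9 + 600 = 18720
step 4: join C via merge
    card(P join C) = 60000*60/(30) = 120000
    cost = 18720 + 60000*16 + 60*6 + 60000 + 60 = 1039140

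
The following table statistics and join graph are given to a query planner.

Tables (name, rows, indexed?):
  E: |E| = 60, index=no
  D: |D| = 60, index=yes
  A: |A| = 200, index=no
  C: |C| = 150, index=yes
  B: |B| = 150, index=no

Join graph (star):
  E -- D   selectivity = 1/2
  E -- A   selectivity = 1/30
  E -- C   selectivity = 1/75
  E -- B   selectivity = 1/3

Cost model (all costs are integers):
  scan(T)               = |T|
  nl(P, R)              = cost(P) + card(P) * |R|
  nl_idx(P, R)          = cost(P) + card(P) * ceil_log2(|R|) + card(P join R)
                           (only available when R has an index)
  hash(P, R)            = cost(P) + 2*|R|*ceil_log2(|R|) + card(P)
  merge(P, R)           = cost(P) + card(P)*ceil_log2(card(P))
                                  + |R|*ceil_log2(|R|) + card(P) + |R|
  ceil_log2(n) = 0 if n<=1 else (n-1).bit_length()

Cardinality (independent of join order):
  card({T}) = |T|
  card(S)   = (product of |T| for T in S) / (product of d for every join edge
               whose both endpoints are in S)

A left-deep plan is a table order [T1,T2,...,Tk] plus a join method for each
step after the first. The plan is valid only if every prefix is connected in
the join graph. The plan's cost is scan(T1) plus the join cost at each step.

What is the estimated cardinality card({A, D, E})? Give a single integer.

12000

Tables in S: A(200), D(60), E(60)
Edges inside S: E-D(d=2), E-A(d=30)
numerator = 200 * 60 * 60 = 720000
denominator = 2 * 30 = 60
card(S) = 720000 / 60 = 12000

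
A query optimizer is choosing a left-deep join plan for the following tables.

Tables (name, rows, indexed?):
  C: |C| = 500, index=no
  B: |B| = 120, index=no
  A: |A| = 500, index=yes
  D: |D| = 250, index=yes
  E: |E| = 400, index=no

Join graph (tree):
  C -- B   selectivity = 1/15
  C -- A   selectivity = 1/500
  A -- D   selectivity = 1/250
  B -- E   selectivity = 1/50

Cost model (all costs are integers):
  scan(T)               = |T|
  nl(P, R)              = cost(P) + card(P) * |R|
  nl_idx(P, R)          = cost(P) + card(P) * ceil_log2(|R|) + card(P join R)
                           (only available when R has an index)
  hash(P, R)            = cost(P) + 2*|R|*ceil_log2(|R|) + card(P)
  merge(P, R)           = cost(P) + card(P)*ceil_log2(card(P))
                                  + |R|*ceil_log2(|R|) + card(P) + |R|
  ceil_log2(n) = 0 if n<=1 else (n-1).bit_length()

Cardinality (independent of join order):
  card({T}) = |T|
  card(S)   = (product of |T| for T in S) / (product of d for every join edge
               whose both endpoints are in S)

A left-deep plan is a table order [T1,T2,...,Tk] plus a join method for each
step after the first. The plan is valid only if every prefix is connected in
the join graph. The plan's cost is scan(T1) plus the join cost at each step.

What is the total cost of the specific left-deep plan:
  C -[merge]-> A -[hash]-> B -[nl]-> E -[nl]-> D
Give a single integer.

9612680

step 1: scan C: cost=500, card=500
step 2: join A via merge
    card(P join A) = 500*500/(500) = 500
    cost = 500 + 500*9 + 500*9 + 500 + 500 = 10500
step 3: join B via hash
    card(P join B) = 500*120/(15) = 4000
    cost = 10500 + 2*120*7 + 500 = 12680
step 4: join E via nl
    card(P join E) = 4000*400/(50) = 32000
    cost = 12680 + 4000*400 = 1612680
step 5: join D via nl
    card(P join D) = 32000*250/(250) = 32000
    cost = 1612680 + 32000*250 = 9612680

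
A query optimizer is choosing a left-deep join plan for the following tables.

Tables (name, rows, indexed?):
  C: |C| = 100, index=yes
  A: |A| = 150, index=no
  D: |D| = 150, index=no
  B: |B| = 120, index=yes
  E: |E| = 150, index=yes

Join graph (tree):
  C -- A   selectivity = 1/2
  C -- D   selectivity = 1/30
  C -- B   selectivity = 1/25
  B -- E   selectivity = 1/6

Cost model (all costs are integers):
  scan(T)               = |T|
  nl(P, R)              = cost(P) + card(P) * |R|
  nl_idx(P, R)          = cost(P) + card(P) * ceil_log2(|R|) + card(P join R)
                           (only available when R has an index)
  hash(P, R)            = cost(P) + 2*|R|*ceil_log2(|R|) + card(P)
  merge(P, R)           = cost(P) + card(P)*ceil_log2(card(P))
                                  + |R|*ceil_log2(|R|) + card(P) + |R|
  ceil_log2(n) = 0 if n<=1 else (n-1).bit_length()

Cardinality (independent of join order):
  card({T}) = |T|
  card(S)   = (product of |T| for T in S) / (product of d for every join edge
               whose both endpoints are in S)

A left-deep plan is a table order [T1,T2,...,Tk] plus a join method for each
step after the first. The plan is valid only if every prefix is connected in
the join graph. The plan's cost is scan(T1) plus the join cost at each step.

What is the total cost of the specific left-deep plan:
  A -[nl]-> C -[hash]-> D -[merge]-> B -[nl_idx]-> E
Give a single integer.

6603510

step 1: scan A: cost=150, card=150
step 2: join C via nl
    card(P join C) = 150*100/(2) = 7500
    cost = 150 + 150*100 = 15150
step 3: join D via hash
    card(P join D) = 7500*150/(30) = 37500
    cost = 15150 + 2*150*8 + 7500 = 25050
step 4: join B via merge
    card(P join B) = 37500*120/(25) = 180000
    cost = 25050 + 37500*16 + 120*7 + 37500 + 120 = 663510
step 5: join E via nl_idx
    card(P join E) = 180000*150/(6) = 4500000
    cost = 663510 + 180000*8 + 4500000 = 6603510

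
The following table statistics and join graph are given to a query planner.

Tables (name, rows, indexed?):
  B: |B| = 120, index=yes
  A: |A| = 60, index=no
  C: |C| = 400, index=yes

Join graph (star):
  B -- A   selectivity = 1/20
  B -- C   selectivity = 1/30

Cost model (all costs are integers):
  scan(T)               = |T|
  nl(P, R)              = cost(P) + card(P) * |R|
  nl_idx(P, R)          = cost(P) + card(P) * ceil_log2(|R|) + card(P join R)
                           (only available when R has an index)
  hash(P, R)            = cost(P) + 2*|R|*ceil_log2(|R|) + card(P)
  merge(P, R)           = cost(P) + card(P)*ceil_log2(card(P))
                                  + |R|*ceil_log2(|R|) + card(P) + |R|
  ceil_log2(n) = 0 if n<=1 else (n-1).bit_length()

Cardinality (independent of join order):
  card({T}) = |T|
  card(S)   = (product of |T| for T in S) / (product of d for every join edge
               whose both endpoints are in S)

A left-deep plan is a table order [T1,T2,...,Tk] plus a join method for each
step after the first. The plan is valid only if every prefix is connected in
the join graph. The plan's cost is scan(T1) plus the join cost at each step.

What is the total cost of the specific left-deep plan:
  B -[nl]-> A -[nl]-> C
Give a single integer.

step 1: scan B: cost=120, card=120
step 2: join A via nl
    card(P join A) = 120*60/(20) = 360
    cost = 120 + 120*60 = 7320
step 3: join C via nl
    card(P join C) = 360*400/(30) = 4800
    cost = 7320 + 360*400 = 151320

151320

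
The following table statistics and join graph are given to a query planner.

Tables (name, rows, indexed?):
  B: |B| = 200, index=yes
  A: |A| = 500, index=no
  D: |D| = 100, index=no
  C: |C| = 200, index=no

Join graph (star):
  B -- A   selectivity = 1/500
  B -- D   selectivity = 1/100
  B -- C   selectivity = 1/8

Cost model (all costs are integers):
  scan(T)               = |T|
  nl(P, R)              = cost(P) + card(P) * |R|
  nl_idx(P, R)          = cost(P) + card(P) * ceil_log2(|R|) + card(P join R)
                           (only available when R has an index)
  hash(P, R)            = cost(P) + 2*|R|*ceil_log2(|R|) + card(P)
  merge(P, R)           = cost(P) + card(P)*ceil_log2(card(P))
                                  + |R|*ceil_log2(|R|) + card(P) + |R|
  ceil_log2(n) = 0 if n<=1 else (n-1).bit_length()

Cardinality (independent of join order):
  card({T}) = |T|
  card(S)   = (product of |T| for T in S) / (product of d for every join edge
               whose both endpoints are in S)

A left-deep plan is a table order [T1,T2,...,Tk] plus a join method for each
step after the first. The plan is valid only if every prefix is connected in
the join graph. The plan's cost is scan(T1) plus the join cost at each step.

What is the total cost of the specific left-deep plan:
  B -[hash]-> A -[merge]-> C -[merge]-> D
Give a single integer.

83800

step 1: scan B: cost=200, card=200
step 2: join A via hash
    card(P join A) = 200*500/(500) = 200
    cost = 200 + 2*500*9 + 200 = 9400
step 3: join C via merge
    card(P join C) = 200*200/(8) = 5000
    cost = 9400 + 200*8 + 200*8 + 200 + 200 = 13000
step 4: join D via merge
    card(P join D) = 5000*100/(100) = 5000
    cost = 13000 + 5000*13 + 100*7 + 5000 + 100 = 83800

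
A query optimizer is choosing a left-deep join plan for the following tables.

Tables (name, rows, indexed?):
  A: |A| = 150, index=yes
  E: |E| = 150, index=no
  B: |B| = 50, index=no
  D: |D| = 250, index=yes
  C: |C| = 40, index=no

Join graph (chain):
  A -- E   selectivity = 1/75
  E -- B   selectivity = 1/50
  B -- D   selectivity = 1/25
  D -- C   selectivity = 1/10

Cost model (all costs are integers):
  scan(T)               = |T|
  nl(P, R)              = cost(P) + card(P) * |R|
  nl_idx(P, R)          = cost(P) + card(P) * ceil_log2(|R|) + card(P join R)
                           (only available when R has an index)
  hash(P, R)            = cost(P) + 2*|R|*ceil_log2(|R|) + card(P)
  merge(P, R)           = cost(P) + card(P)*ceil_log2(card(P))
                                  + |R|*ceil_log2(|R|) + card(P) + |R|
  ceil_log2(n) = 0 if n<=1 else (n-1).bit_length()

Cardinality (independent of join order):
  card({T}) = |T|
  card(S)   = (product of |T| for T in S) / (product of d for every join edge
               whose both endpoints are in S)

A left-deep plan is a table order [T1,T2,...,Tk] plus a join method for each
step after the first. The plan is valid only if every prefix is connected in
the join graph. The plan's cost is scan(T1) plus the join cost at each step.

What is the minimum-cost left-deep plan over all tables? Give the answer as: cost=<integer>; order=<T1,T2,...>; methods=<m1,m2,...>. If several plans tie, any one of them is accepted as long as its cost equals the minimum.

cost=10180; order=E,B,A,D,C; methods=hash,nl_idx,hash,hash

Selinger DP (subsets sized 1..n):
  {A}: scan cost=150, card=150
  {E}: scan cost=150, card=150
  {B}: scan cost=50, card=50
  {D}: scan cost=250, card=250
  {C}: scan cost=40, card=40
  {AE}: card=300; try (A,nl_idx)→1650, (E,hash)→2700, (A,hash)→2700, (E,merge)→2850, (A,merge)→2850, (E,nl)→22650 …(+1); best=1650 via (A,nl_idx)
  {BE}: card=150; try (B,hash)→900, (E,merge)→1750, (B,merge)→1850, (E,hash)→2500, (E,nl)→7550, (B,nl)→7650; best=900 via (B,hash)
  {BD}: card=500; try (D,nl_idx)→950, (B,hash)→1100, (D,merge)→2650, (B,merge)→2850, (D,hash)→4100, (D,nl)→12550 …(+1); best=950 via (D,nl_idx)
  {CD}: card=1000; try (C,hash)→980, (D,nl_idx)→1360, (D,merge)→2570, (C,merge)→2780, (D,hash)→4080, (D,nl)→10040 …(+1); best=980 via (C,hash)
  {ABE}: card=300; try (A,nl_idx)→2400, (B,hash)→2550, (A,hash)→3450, (A,merge)→3600, (B,merge)→5000, (B,nl)→16650 …(+1); best=2400 via (A,nl_idx)
  {BDE}: card=1500; try (D,nl_idx)→3600, (E,hash)→3850, (D,merge)→4500, (D,hash)→5050, (E,merge)→7300, (D,nl)→38400 …(+1); best=3600 via (D,nl_idx)
  {BCD}: card=2000; try (C,hash)→1930, (B,hash)→2580, (C,merge)→6230, (B,merge)→12330, (C,nl)→20950, (B,nl)→50980; best=1930 via (C,hash)
  {ABDE}: card=3000; try (D,hash)→6700, (A,hash)→7500, (D,merge)→7650, (D,nl_idx)→7800, (A,nl_idx)→18600, (A,merge)→22950 …(+2); best=6700 via (D,hash)
  {BCDE}: card=6000; try (C,hash)→5580, (E,hash)→6330, (C,merge)→21880, (E,merge)→27280, (C,nl)→63600, (E,nl)→301930; best=5580 via (C,hash)
  {ABCDE}: card=12000; try (C,hash)→10180, (A,hash)→13980, (C,merge)→45980, (A,nl_idx)→65580, (A,merge)→90930, (C,nl)→126700 …(+1); best=10180 via (C,hash)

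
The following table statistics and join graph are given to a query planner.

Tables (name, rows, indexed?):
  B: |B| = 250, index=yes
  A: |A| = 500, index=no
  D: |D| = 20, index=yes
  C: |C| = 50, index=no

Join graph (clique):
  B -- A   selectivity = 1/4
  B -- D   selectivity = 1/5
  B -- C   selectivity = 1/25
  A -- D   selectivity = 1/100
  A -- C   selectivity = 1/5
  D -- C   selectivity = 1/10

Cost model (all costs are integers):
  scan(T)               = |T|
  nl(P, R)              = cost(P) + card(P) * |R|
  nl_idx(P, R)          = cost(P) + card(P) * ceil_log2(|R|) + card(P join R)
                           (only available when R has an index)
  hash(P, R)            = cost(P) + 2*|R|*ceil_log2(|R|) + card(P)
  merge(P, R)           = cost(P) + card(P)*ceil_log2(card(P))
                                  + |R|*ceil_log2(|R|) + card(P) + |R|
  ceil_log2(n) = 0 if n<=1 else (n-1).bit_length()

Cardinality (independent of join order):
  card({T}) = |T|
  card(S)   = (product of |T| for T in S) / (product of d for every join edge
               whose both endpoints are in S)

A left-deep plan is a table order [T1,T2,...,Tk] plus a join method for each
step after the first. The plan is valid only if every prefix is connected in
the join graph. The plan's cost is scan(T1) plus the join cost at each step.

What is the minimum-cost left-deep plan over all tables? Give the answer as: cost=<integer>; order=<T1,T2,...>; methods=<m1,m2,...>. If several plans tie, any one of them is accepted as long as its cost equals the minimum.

cost=2750; order=A,D,C,B; methods=hash,hash,nl_idx

Selinger DP (subsets sized 1..n):
  {B}: scan cost=250, card=250
  {A}: scan cost=500, card=500
  {D}: scan cost=20, card=20
  {C}: scan cost=50, card=50
  {AB}: card=31250; try (B,hash)→5000, (A,merge)→7500, (B,merge)→7750, (A,hash)→9500, (B,nl_idx)→35750, (A,nl)→125250 …(+1); best=5000 via (B,hash)
  {BD}: card=1000; try (D,hash)→700, (B,nl_idx)→1180, (B,merge)→2390, (D,nl_idx)→2500, (D,merge)→2620, (B,hash)→4040 …(+2); best=700 via (D,hash)
  {BC}: card=500; try (B,nl_idx)→950, (C,hash)→1100, (B,merge)→2650, (C,merge)→2850, (B,hash)→4100, (B,nl)→12550 …(+1); best=950 via (B,nl_idx)
  {AD}: card=100; try (D,hash)→1200, (D,nl_idx)→3100, (A,merge)→5140, (D,merge)→5620, (A,hash)→9040, (A,nl)→10020 …(+1); best=1200 via (D,hash)
  {AC}: card=5000; try (C,hash)→1600, (A,merge)→5400, (C,merge)→5850, (A,hash)→9100, (A,nl)→25050, (C,nl)→25500; best=1600 via (C,hash)
  {CD}: card=100; try (D,hash)→300, (D,nl_idx)→400, (C,merge)→490, (D,merge)→520, (C,hash)→640, (C,nl)→1020 …(+1); best=300 via (D,hash)
  {ABD}: card=1250; try (B,nl_idx)→3250, (B,merge)→4250, (B,hash)→5300, (A,hash)→10700, (A,merge)→16700, (B,nl)→26200 …(+5); best=3250 via (B,nl_idx)
  {ABC}: card=12500; try (A,hash)→10450, (B,hash)→10600, (A,merge)→10950, (C,hash)→36850, (B,nl_idx)→54100, (B,merge)→73850 …(+4); best=10450 via (A,hash)
  {BCD}: card=200; try (B,nl_idx)→1300, (D,hash)→1650, (C,hash)→2300, (B,merge)→3350, (D,nl_idx)→3650, (B,hash)→4400 …(+5); best=1300 via (B,nl_idx)
  {ACD}: card=100; try (C,hash)→1900, (C,merge)→2350, (A,merge)→6100, (C,nl)→6200, (D,hash)→6800, (A,hash)→9400 …(+4); best=1900 via (C,hash)
  {ABCD}: card=50; try (B,nl_idx)→2750, (B,merge)→4950, (C,hash)→5100, (B,hash)→6000, (A,merge)→8100, (A,hash)→10500 …(+8); best=2750 via (B,nl_idx)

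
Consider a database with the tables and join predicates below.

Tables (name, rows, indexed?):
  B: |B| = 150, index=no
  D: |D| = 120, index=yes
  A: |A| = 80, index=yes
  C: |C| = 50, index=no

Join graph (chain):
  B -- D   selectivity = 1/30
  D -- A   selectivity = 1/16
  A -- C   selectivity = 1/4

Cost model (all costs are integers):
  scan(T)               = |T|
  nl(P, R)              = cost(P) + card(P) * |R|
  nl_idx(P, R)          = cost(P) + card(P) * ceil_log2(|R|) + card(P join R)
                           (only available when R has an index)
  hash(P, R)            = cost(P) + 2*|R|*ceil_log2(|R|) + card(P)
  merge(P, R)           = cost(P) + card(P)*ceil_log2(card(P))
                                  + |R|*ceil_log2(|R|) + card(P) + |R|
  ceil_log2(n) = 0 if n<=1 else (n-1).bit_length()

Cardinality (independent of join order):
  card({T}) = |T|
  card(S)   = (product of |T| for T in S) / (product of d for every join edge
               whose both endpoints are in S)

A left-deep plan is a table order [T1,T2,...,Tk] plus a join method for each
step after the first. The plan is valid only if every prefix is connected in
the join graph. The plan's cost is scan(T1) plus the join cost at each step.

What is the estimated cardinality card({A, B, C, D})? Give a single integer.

37500

Tables in S: A(80), B(150), C(50), D(120)
Edges inside S: B-D(d=30), D-A(d=16), A-C(d=4)
numerator = 80 * 150 * 50 * 120 = 72000000
denominator = 30 * 16 * 4 = 1920
card(S) = 72000000 / 1920 = 37500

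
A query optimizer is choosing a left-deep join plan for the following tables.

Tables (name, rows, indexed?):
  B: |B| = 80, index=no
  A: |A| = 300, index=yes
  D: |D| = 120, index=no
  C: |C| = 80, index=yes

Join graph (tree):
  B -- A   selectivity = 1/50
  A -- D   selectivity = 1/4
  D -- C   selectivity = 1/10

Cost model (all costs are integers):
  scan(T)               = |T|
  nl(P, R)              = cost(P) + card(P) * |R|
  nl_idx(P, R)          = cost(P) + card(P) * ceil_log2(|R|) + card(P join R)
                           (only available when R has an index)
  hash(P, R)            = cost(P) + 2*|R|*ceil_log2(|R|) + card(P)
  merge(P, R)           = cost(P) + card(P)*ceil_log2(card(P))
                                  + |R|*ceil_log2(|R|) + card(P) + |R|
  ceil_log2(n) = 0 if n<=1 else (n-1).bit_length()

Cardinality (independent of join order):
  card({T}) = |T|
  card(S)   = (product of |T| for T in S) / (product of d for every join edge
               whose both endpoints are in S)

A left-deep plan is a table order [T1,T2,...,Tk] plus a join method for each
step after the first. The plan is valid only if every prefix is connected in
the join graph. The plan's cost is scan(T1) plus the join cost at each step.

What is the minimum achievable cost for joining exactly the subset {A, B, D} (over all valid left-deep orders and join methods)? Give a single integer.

3440

Selinger DP over subsets of {A,B,D}:
  {B}: scan cost=80, card=80
  {A}: scan cost=300, card=300
  {D}: scan cost=120, card=120
  {AB}: card=480; try (A,nl_idx)→1280, (B,hash)→1720, (A,merge)→3720, (B,merge)→3940, (A,hash)→5560, (A,nl)→24080 …(+1); best=1280 via (A,nl_idx)
  {AD}: card=9000; try (D,hash)→2280, (A,merge)→4080, (D,merge)→4260, (A,hash)→5640, (A,nl_idx)→10200, (A,nl)→36120 …(+1); best=2280 via (D,hash)
  {ABD}: card=14400; try (D,hash)→3440, (D,merge)→7040, (B,hash)→12400, (D,nl)→58880, (B,merge)→137920, (B,nl)→722280; best=3440 via (D,hash)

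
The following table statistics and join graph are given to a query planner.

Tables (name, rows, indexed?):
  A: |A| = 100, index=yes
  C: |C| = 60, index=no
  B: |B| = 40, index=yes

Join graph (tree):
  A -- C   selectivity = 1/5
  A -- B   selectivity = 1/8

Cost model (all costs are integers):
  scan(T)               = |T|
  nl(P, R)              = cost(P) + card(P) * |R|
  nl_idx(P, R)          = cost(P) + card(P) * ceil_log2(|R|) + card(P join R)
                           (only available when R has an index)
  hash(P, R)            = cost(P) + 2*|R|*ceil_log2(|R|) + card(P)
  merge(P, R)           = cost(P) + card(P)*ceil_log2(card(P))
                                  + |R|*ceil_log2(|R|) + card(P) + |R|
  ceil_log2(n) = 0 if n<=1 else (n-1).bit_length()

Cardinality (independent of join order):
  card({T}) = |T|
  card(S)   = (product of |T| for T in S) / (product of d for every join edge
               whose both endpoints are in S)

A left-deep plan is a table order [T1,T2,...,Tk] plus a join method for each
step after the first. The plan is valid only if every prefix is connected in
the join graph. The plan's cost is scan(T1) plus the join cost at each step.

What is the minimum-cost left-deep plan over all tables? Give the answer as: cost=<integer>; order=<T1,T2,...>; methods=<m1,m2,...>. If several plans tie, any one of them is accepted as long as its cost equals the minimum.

cost=1900; order=A,B,C; methods=hash,hash

Selinger DP (subsets sized 1..n):
  {A}: scan cost=100, card=100
  {C}: scan cost=60, card=60
  {B}: scan cost=40, card=40
  {AC}: card=1200; try (C,hash)→920, (A,merge)→1280, (C,merge)→1320, (A,hash)→1520, (A,nl_idx)→1680, (A,nl)→6060 …(+1); best=920 via (C,hash)
  {AB}: card=500; try (B,hash)→680, (A,nl_idx)→820, (A,merge)→1120, (B,merge)→1180, (B,nl_idx)→1200, (A,hash)→1480 …(+2); best=680 via (B,hash)
  {ABC}: card=6000; try (C,hash)→1900, (B,hash)→2600, (C,merge)→6100, (B,nl_idx)→14120, (B,merge)→15600, (C,nl)→30680 …(+1); best=1900 via (C,hash)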